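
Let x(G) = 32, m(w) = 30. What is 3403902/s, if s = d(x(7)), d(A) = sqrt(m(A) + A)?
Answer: 1701951*sqrt(62)/31 ≈ 4.3230e+5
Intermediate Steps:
d(A) = sqrt(30 + A)
s = sqrt(62) (s = sqrt(30 + 32) = sqrt(62) ≈ 7.8740)
3403902/s = 3403902/(sqrt(62)) = 3403902*(sqrt(62)/62) = 1701951*sqrt(62)/31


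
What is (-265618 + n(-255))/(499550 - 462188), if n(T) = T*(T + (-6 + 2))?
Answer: -199573/37362 ≈ -5.3416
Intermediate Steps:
n(T) = T*(-4 + T) (n(T) = T*(T - 4) = T*(-4 + T))
(-265618 + n(-255))/(499550 - 462188) = (-265618 - 255*(-4 - 255))/(499550 - 462188) = (-265618 - 255*(-259))/37362 = (-265618 + 66045)*(1/37362) = -199573*1/37362 = -199573/37362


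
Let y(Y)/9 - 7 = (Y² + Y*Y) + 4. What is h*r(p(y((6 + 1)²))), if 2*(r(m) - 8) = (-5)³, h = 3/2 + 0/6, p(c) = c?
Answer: -327/4 ≈ -81.750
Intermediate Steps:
y(Y) = 99 + 18*Y² (y(Y) = 63 + 9*((Y² + Y*Y) + 4) = 63 + 9*((Y² + Y²) + 4) = 63 + 9*(2*Y² + 4) = 63 + 9*(4 + 2*Y²) = 63 + (36 + 18*Y²) = 99 + 18*Y²)
h = 3/2 (h = 3*(½) + 0*(⅙) = 3/2 + 0 = 3/2 ≈ 1.5000)
r(m) = -109/2 (r(m) = 8 + (½)*(-5)³ = 8 + (½)*(-125) = 8 - 125/2 = -109/2)
h*r(p(y((6 + 1)²))) = (3/2)*(-109/2) = -327/4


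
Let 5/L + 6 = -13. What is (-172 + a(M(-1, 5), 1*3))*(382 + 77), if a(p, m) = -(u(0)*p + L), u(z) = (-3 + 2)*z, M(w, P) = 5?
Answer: -1497717/19 ≈ -78827.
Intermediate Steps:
L = -5/19 (L = 5/(-6 - 13) = 5/(-19) = 5*(-1/19) = -5/19 ≈ -0.26316)
u(z) = -z
a(p, m) = 5/19 (a(p, m) = -((-1*0)*p - 5/19) = -(0*p - 5/19) = -(0 - 5/19) = -1*(-5/19) = 5/19)
(-172 + a(M(-1, 5), 1*3))*(382 + 77) = (-172 + 5/19)*(382 + 77) = -3263/19*459 = -1497717/19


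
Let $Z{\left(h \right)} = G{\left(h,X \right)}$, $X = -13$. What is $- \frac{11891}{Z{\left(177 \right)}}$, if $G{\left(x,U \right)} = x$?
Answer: $- \frac{11891}{177} \approx -67.181$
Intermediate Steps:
$Z{\left(h \right)} = h$
$- \frac{11891}{Z{\left(177 \right)}} = - \frac{11891}{177}$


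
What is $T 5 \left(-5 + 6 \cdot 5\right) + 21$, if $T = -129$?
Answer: $-16104$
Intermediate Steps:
$T 5 \left(-5 + 6 \cdot 5\right) + 21 = - 129 \cdot 5 \left(-5 + 6 \cdot 5\right) + 21 = - 129 \cdot 5 \left(-5 + 30\right) + 21 = - 129 \cdot 5 \cdot 25 + 21 = \left(-129\right) 125 + 21 = -16125 + 21 = -16104$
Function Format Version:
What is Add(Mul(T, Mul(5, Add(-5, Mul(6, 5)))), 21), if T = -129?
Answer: -16104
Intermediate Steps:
Add(Mul(T, Mul(5, Add(-5, Mul(6, 5)))), 21) = Add(Mul(-129, Mul(5, Add(-5, Mul(6, 5)))), 21) = Add(Mul(-129, Mul(5, Add(-5, 30))), 21) = Add(Mul(-129, Mul(5, 25)), 21) = Add(Mul(-129, 125), 21) = Add(-16125, 21) = -16104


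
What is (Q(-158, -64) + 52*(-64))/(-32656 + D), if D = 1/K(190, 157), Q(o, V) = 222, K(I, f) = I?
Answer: 590140/6204639 ≈ 0.095113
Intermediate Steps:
D = 1/190 ≈ 0.0052632
(Q(-158, -64) + 52*(-64))/(-32656 + D) = (222 + 52*(-64))/(-32656 + 1/190) = (222 - 3328)/(-6204639/190) = -3106*(-190/6204639) = 590140/6204639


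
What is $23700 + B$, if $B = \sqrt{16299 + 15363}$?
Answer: $23700 + 3 \sqrt{3518} \approx 23878.0$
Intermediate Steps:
$B = 3 \sqrt{3518}$ ($B = \sqrt{31662} = 3 \sqrt{3518} \approx 177.94$)
$23700 + B = 23700 + 3 \sqrt{3518}$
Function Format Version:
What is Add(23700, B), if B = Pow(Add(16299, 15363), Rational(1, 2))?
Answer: Add(23700, Mul(3, Pow(3518, Rational(1, 2)))) ≈ 23878.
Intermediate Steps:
B = Mul(3, Pow(3518, Rational(1, 2))) (B = Pow(31662, Rational(1, 2)) = Mul(3, Pow(3518, Rational(1, 2))) ≈ 177.94)
Add(23700, B) = Add(23700, Mul(3, Pow(3518, Rational(1, 2))))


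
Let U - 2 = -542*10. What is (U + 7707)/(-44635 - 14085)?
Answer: -2289/58720 ≈ -0.038982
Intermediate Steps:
U = -5418 (U = 2 - 542*10 = 2 - 5420 = -5418)
(U + 7707)/(-44635 - 14085) = (-5418 + 7707)/(-44635 - 14085) = 2289/(-58720) = 2289*(-1/58720) = -2289/58720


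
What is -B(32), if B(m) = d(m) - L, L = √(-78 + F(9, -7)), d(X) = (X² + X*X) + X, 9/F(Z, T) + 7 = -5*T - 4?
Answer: -2080 + 3*I*√138/4 ≈ -2080.0 + 8.8105*I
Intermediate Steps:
F(Z, T) = 9/(-11 - 5*T) (F(Z, T) = 9/(-7 + (-5*T - 4)) = 9/(-7 + (-4 - 5*T)) = 9/(-11 - 5*T))
d(X) = X + 2*X² (d(X) = (X² + X²) + X = 2*X² + X = X + 2*X²)
L = 3*I*√138/4 (L = √(-78 - 9/(11 + 5*(-7))) = √(-78 - 9/(11 - 35)) = √(-78 - 9/(-24)) = √(-78 - 9*(-1/24)) = √(-78 + 3/8) = √(-621/8) = 3*I*√138/4 ≈ 8.8105*I)
B(m) = m*(1 + 2*m) - 3*I*√138/4
-B(32) = -(32 + 2*32² - 3*I*√138/4) = -(32 + 2*1024 - 3*I*√138/4) = -(32 + 2048 - 3*I*√138/4) = -(2080 - 3*I*√138/4) = -2080 + 3*I*√138/4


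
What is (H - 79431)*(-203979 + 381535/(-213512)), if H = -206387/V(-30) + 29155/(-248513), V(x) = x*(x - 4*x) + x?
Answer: 2344771031200260796421447/144855185900880 ≈ 1.6187e+10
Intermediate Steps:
V(x) = x - 3*x² (V(x) = x*(-3*x) + x = -3*x² + x = x - 3*x²)
H = 51210259381/678440490 (H = -206387*(-1/(30*(1 - 3*(-30)))) + 29155/(-248513) = -206387*(-1/(30*(1 + 90))) + 29155*(-1/248513) = -206387/((-30*91)) - 29155/248513 = -206387/(-2730) - 29155/248513 = -206387*(-1/2730) - 29155/248513 = 206387/2730 - 29155/248513 = 51210259381/678440490 ≈ 75.482)
(H - 79431)*(-203979 + 381535/(-213512)) = (51210259381/678440490 - 79431)*(-203979 + 381535/(-213512)) = -53837996301809*(-203979 + 381535*(-1/213512))/678440490 = -53837996301809*(-203979 - 381535/213512)/678440490 = -53837996301809/678440490*(-43552345783/213512) = 2344771031200260796421447/144855185900880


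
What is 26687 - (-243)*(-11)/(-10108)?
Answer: 269754869/10108 ≈ 26687.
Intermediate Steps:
26687 - (-243)*(-11)/(-10108) = 26687 - 243*11*(-1/10108) = 26687 - 2673*(-1/10108) = 26687 + 2673/10108 = 269754869/10108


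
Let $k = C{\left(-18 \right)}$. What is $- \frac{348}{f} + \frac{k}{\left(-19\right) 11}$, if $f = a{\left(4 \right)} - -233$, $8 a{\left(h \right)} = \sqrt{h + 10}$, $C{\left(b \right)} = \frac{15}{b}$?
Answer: $- \frac{295004777}{198045474} + \frac{1392 \sqrt{14}}{1737241} \approx -1.4866$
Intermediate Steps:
$a{\left(h \right)} = \frac{\sqrt{10 + h}}{8}$ ($a{\left(h \right)} = \frac{\sqrt{h + 10}}{8} = \frac{\sqrt{10 + h}}{8}$)
$f = 233 + \frac{\sqrt{14}}{8}$ ($f = \frac{\sqrt{10 + 4}}{8} - -233 = \frac{\sqrt{14}}{8} + 233 = 233 + \frac{\sqrt{14}}{8} \approx 233.47$)
$k = - \frac{5}{6}$ ($k = \frac{15}{-18} = 15 \left(- \frac{1}{18}\right) = - \frac{5}{6} \approx -0.83333$)
$- \frac{348}{f} + \frac{k}{\left(-19\right) 11} = - \frac{348}{233 + \frac{\sqrt{14}}{8}} - \frac{5}{6 \left(\left(-19\right) 11\right)} = - \frac{348}{233 + \frac{\sqrt{14}}{8}} - \frac{5}{6 \left(-209\right)} = - \frac{348}{233 + \frac{\sqrt{14}}{8}} - - \frac{5}{1254} = - \frac{348}{233 + \frac{\sqrt{14}}{8}} + \frac{5}{1254} = \frac{5}{1254} - \frac{348}{233 + \frac{\sqrt{14}}{8}}$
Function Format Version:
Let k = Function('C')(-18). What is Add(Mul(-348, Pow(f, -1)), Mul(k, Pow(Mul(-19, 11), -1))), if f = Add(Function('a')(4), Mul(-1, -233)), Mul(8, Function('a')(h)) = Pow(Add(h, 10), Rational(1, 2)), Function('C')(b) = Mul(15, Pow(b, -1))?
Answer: Add(Rational(-295004777, 198045474), Mul(Rational(1392, 1737241), Pow(14, Rational(1, 2)))) ≈ -1.4866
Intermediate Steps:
Function('a')(h) = Mul(Rational(1, 8), Pow(Add(10, h), Rational(1, 2))) (Function('a')(h) = Mul(Rational(1, 8), Pow(Add(h, 10), Rational(1, 2))) = Mul(Rational(1, 8), Pow(Add(10, h), Rational(1, 2))))
f = Add(233, Mul(Rational(1, 8), Pow(14, Rational(1, 2)))) (f = Add(Mul(Rational(1, 8), Pow(Add(10, 4), Rational(1, 2))), Mul(-1, -233)) = Add(Mul(Rational(1, 8), Pow(14, Rational(1, 2))), 233) = Add(233, Mul(Rational(1, 8), Pow(14, Rational(1, 2)))) ≈ 233.47)
k = Rational(-5, 6) (k = Mul(15, Pow(-18, -1)) = Mul(15, Rational(-1, 18)) = Rational(-5, 6) ≈ -0.83333)
Add(Mul(-348, Pow(f, -1)), Mul(k, Pow(Mul(-19, 11), -1))) = Add(Mul(-348, Pow(Add(233, Mul(Rational(1, 8), Pow(14, Rational(1, 2)))), -1)), Mul(Rational(-5, 6), Pow(Mul(-19, 11), -1))) = Add(Mul(-348, Pow(Add(233, Mul(Rational(1, 8), Pow(14, Rational(1, 2)))), -1)), Mul(Rational(-5, 6), Pow(-209, -1))) = Add(Mul(-348, Pow(Add(233, Mul(Rational(1, 8), Pow(14, Rational(1, 2)))), -1)), Mul(Rational(-5, 6), Rational(-1, 209))) = Add(Mul(-348, Pow(Add(233, Mul(Rational(1, 8), Pow(14, Rational(1, 2)))), -1)), Rational(5, 1254)) = Add(Rational(5, 1254), Mul(-348, Pow(Add(233, Mul(Rational(1, 8), Pow(14, Rational(1, 2)))), -1)))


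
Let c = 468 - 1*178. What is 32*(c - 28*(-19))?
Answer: 26304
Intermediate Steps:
c = 290 (c = 468 - 178 = 290)
32*(c - 28*(-19)) = 32*(290 - 28*(-19)) = 32*(290 - 1*(-532)) = 32*(290 + 532) = 32*822 = 26304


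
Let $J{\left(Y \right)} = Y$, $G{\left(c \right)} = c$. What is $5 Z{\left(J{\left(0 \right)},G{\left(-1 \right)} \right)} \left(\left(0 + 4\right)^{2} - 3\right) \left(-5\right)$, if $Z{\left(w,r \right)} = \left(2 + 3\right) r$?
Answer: $1625$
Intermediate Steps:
$Z{\left(w,r \right)} = 5 r$
$5 Z{\left(J{\left(0 \right)},G{\left(-1 \right)} \right)} \left(\left(0 + 4\right)^{2} - 3\right) \left(-5\right) = 5 \cdot 5 \left(-1\right) \left(\left(0 + 4\right)^{2} - 3\right) \left(-5\right) = 5 \left(-5\right) \left(4^{2} - 3\right) \left(-5\right) = - 25 \left(16 - 3\right) \left(-5\right) = - 25 \cdot 13 \left(-5\right) = \left(-25\right) \left(-65\right) = 1625$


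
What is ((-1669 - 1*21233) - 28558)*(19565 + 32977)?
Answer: -2703811320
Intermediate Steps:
((-1669 - 1*21233) - 28558)*(19565 + 32977) = ((-1669 - 21233) - 28558)*52542 = (-22902 - 28558)*52542 = -51460*52542 = -2703811320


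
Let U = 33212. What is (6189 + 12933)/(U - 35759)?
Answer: -6374/849 ≈ -7.5077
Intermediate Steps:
(6189 + 12933)/(U - 35759) = (6189 + 12933)/(33212 - 35759) = 19122/(-2547) = 19122*(-1/2547) = -6374/849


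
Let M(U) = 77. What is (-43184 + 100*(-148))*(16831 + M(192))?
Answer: -980393472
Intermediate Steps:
(-43184 + 100*(-148))*(16831 + M(192)) = (-43184 + 100*(-148))*(16831 + 77) = (-43184 - 14800)*16908 = -57984*16908 = -980393472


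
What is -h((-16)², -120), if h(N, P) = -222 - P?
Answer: 102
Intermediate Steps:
-h((-16)², -120) = -(-222 - 1*(-120)) = -(-222 + 120) = -1*(-102) = 102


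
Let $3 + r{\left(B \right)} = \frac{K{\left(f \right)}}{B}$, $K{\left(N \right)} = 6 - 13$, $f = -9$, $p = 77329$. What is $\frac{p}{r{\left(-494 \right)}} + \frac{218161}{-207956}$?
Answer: $- \frac{7944350372331}{306735100} \approx -25900.0$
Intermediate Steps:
$K{\left(N \right)} = -7$ ($K{\left(N \right)} = 6 - 13 = -7$)
$r{\left(B \right)} = -3 - \frac{7}{B}$
$\frac{p}{r{\left(-494 \right)}} + \frac{218161}{-207956} = \frac{77329}{-3 - \frac{7}{-494}} + \frac{218161}{-207956} = \frac{77329}{-3 - - \frac{7}{494}} + 218161 \left(- \frac{1}{207956}\right) = \frac{77329}{-3 + \frac{7}{494}} - \frac{218161}{207956} = \frac{77329}{- \frac{1475}{494}} - \frac{218161}{207956} = 77329 \left(- \frac{494}{1475}\right) - \frac{218161}{207956} = - \frac{38200526}{1475} - \frac{218161}{207956} = - \frac{7944350372331}{306735100}$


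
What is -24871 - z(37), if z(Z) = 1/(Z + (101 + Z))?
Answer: -4352426/175 ≈ -24871.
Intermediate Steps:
z(Z) = 1/(101 + 2*Z)
-24871 - z(37) = -24871 - 1/(101 + 2*37) = -24871 - 1/(101 + 74) = -24871 - 1/175 = -4352426/175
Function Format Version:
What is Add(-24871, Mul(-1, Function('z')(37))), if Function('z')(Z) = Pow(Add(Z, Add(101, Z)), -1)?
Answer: Rational(-4352426, 175) ≈ -24871.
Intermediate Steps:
Function('z')(Z) = Pow(Add(101, Mul(2, Z)), -1)
Add(-24871, Mul(-1, Function('z')(37))) = Add(-24871, Mul(-1, Pow(Add(101, Mul(2, 37)), -1))) = Add(-24871, Mul(-1, Pow(Add(101, 74), -1))) = Add(-24871, Mul(-1, Pow(175, -1))) = Add(-24871, Mul(-1, Rational(1, 175))) = Add(-24871, Rational(-1, 175)) = Rational(-4352426, 175)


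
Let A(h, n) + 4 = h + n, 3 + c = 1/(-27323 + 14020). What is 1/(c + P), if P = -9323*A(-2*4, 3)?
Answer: 13303/1116174911 ≈ 1.1918e-5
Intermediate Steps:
c = -39910/13303 (c = -3 + 1/(-27323 + 14020) = -3 + 1/(-13303) = -3 - 1/13303 = -39910/13303 ≈ -3.0001)
A(h, n) = -4 + h + n (A(h, n) = -4 + (h + n) = -4 + h + n)
P = 83907 (P = -9323*(-4 - 2*4 + 3) = -9323*(-4 - 8 + 3) = -9323*(-9) = 83907)
1/(c + P) = 1/(-39910/13303 + 83907) = 1/(1116174911/13303) = 13303/1116174911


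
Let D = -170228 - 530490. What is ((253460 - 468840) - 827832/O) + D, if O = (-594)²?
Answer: -26936098480/29403 ≈ -9.1610e+5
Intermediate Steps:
O = 352836
D = -700718
((253460 - 468840) - 827832/O) + D = ((253460 - 468840) - 827832/352836) - 700718 = (-215380 - 827832*1/352836) - 700718 = (-215380 - 68986/29403) - 700718 = -6332887126/29403 - 700718 = -26936098480/29403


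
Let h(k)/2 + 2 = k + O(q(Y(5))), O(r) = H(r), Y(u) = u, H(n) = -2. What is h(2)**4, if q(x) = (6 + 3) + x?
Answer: 256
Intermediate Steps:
q(x) = 9 + x
O(r) = -2
h(k) = -8 + 2*k (h(k) = -4 + 2*(k - 2) = -4 + 2*(-2 + k) = -4 + (-4 + 2*k) = -8 + 2*k)
h(2)**4 = (-8 + 2*2)**4 = (-8 + 4)**4 = (-4)**4 = 256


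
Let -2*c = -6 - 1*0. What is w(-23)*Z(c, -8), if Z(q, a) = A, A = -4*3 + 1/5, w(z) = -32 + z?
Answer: 649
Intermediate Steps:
c = 3 (c = -(-6 - 1*0)/2 = -(-6 + 0)/2 = -½*(-6) = 3)
A = -59/5 (A = -12 + ⅕ = -59/5 ≈ -11.800)
Z(q, a) = -59/5
w(-23)*Z(c, -8) = (-32 - 23)*(-59/5) = -55*(-59/5) = 649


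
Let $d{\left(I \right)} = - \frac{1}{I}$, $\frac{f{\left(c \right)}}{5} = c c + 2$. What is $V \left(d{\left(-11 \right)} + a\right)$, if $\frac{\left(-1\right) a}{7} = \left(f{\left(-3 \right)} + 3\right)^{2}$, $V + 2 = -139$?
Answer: $\frac{36522807}{11} \approx 3.3203 \cdot 10^{6}$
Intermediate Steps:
$V = -141$ ($V = -2 - 139 = -141$)
$f{\left(c \right)} = 10 + 5 c^{2}$ ($f{\left(c \right)} = 5 \left(c c + 2\right) = 5 \left(c^{2} + 2\right) = 5 \left(2 + c^{2}\right) = 10 + 5 c^{2}$)
$a = -23548$ ($a = - 7 \left(\left(10 + 5 \left(-3\right)^{2}\right) + 3\right)^{2} = - 7 \left(\left(10 + 5 \cdot 9\right) + 3\right)^{2} = - 7 \left(\left(10 + 45\right) + 3\right)^{2} = - 7 \left(55 + 3\right)^{2} = - 7 \cdot 58^{2} = \left(-7\right) 3364 = -23548$)
$V \left(d{\left(-11 \right)} + a\right) = - 141 \left(- \frac{1}{-11} - 23548\right) = - 141 \left(\left(-1\right) \left(- \frac{1}{11}\right) - 23548\right) = - 141 \left(\frac{1}{11} - 23548\right) = \left(-141\right) \left(- \frac{259027}{11}\right) = \frac{36522807}{11}$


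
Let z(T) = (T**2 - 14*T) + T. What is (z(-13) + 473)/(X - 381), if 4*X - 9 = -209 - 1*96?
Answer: -811/455 ≈ -1.7824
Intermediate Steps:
X = -74 (X = 9/4 + (-209 - 1*96)/4 = 9/4 + (-209 - 96)/4 = 9/4 + (1/4)*(-305) = 9/4 - 305/4 = -74)
z(T) = T**2 - 13*T
(z(-13) + 473)/(X - 381) = (-13*(-13 - 13) + 473)/(-74 - 381) = (-13*(-26) + 473)/(-455) = (338 + 473)*(-1/455) = 811*(-1/455) = -811/455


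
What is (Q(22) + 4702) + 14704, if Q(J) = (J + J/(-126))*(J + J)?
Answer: 1283078/63 ≈ 20366.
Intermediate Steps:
Q(J) = 125*J²/63 (Q(J) = (J + J*(-1/126))*(2*J) = (J - J/126)*(2*J) = (125*J/126)*(2*J) = 125*J²/63)
(Q(22) + 4702) + 14704 = ((125/63)*22² + 4702) + 14704 = ((125/63)*484 + 4702) + 14704 = (60500/63 + 4702) + 14704 = 356726/63 + 14704 = 1283078/63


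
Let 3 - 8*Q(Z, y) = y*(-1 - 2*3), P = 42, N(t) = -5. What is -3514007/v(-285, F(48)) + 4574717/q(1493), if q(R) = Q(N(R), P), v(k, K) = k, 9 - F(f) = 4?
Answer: 3824671613/28215 ≈ 1.3555e+5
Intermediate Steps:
F(f) = 5 (F(f) = 9 - 1*4 = 9 - 4 = 5)
Q(Z, y) = 3/8 + 7*y/8 (Q(Z, y) = 3/8 - y*(-1 - 2*3)/8 = 3/8 - y*(-1 - 6)/8 = 3/8 - y*(-7)/8 = 3/8 - (-7)*y/8 = 3/8 + 7*y/8)
q(R) = 297/8 (q(R) = 3/8 + (7/8)*42 = 3/8 + 147/4 = 297/8)
-3514007/v(-285, F(48)) + 4574717/q(1493) = -3514007/(-285) + 4574717/(297/8) = -3514007*(-1/285) + 4574717*(8/297) = 3514007/285 + 36597736/297 = 3824671613/28215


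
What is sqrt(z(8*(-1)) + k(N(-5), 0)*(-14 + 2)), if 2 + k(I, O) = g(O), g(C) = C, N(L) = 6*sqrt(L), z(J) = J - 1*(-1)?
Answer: sqrt(17) ≈ 4.1231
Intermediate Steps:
z(J) = 1 + J (z(J) = J + 1 = 1 + J)
k(I, O) = -2 + O
sqrt(z(8*(-1)) + k(N(-5), 0)*(-14 + 2)) = sqrt((1 + 8*(-1)) + (-2 + 0)*(-14 + 2)) = sqrt((1 - 8) - 2*(-12)) = sqrt(-7 + 24) = sqrt(17)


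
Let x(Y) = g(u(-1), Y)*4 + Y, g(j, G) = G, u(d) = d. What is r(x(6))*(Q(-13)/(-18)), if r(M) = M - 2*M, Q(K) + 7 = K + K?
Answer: -55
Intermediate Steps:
Q(K) = -7 + 2*K (Q(K) = -7 + (K + K) = -7 + 2*K)
x(Y) = 5*Y (x(Y) = Y*4 + Y = 4*Y + Y = 5*Y)
r(M) = -M
r(x(6))*(Q(-13)/(-18)) = (-5*6)*((-7 + 2*(-13))/(-18)) = (-1*30)*((-7 - 26)*(-1/18)) = -(-990)*(-1)/18 = -30*11/6 = -55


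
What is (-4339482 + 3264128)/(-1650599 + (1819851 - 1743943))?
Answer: 1075354/1574691 ≈ 0.68290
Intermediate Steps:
(-4339482 + 3264128)/(-1650599 + (1819851 - 1743943)) = -1075354/(-1650599 + 75908) = -1075354/(-1574691) = -1075354*(-1/1574691) = 1075354/1574691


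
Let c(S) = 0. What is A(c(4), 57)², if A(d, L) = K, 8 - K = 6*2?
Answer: 16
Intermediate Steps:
K = -4 (K = 8 - 6*2 = 8 - 1*12 = 8 - 12 = -4)
A(d, L) = -4
A(c(4), 57)² = (-4)² = 16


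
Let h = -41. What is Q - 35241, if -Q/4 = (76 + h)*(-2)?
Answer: -34961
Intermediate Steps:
Q = 280 (Q = -4*(76 - 41)*(-2) = -140*(-2) = -4*(-70) = 280)
Q - 35241 = 280 - 35241 = -34961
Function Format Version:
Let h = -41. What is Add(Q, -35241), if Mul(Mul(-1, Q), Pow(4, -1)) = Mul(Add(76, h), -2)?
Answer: -34961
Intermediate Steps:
Q = 280 (Q = Mul(-4, Mul(Add(76, -41), -2)) = Mul(-4, Mul(35, -2)) = Mul(-4, -70) = 280)
Add(Q, -35241) = Add(280, -35241) = -34961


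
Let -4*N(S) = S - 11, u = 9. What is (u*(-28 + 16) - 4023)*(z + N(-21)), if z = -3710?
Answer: 15292962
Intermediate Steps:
N(S) = 11/4 - S/4 (N(S) = -(S - 11)/4 = -(-11 + S)/4 = 11/4 - S/4)
(u*(-28 + 16) - 4023)*(z + N(-21)) = (9*(-28 + 16) - 4023)*(-3710 + (11/4 - 1/4*(-21))) = (9*(-12) - 4023)*(-3710 + (11/4 + 21/4)) = (-108 - 4023)*(-3710 + 8) = -4131*(-3702) = 15292962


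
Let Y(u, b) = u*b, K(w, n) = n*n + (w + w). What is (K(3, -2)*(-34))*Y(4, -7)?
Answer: 9520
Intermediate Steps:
K(w, n) = n² + 2*w
Y(u, b) = b*u
(K(3, -2)*(-34))*Y(4, -7) = (((-2)² + 2*3)*(-34))*(-7*4) = ((4 + 6)*(-34))*(-28) = (10*(-34))*(-28) = -340*(-28) = 9520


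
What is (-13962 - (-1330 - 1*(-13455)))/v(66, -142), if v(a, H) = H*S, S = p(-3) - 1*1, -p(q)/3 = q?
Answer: 26087/1136 ≈ 22.964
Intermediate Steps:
p(q) = -3*q
S = 8 (S = -3*(-3) - 1*1 = 9 - 1 = 8)
v(a, H) = 8*H (v(a, H) = H*8 = 8*H)
(-13962 - (-1330 - 1*(-13455)))/v(66, -142) = (-13962 - (-1330 - 1*(-13455)))/((8*(-142))) = (-13962 - (-1330 + 13455))/(-1136) = (-13962 - 1*12125)*(-1/1136) = (-13962 - 12125)*(-1/1136) = -26087*(-1/1136) = 26087/1136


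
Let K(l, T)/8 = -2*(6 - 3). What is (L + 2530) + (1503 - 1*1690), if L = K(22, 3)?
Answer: 2295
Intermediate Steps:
K(l, T) = -48 (K(l, T) = 8*(-2*(6 - 3)) = 8*(-2*3) = 8*(-6) = -48)
L = -48
(L + 2530) + (1503 - 1*1690) = (-48 + 2530) + (1503 - 1*1690) = 2482 + (1503 - 1690) = 2482 - 187 = 2295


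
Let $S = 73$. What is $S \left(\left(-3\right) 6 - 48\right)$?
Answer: $-4818$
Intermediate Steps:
$S \left(\left(-3\right) 6 - 48\right) = 73 \left(\left(-3\right) 6 - 48\right) = 73 \left(-18 - 48\right) = 73 \left(-66\right) = -4818$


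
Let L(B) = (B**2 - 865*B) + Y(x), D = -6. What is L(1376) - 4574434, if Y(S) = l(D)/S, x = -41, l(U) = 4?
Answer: -158723222/41 ≈ -3.8713e+6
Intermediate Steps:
Y(S) = 4/S
L(B) = -4/41 + B**2 - 865*B (L(B) = (B**2 - 865*B) + 4/(-41) = (B**2 - 865*B) + 4*(-1/41) = (B**2 - 865*B) - 4/41 = -4/41 + B**2 - 865*B)
L(1376) - 4574434 = (-4/41 + 1376**2 - 865*1376) - 4574434 = (-4/41 + 1893376 - 1190240) - 4574434 = 28828572/41 - 4574434 = -158723222/41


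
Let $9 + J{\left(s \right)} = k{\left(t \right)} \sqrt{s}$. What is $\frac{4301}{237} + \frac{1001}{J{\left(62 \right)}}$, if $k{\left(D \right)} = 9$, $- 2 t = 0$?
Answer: $\frac{866162}{43371} + \frac{1001 \sqrt{62}}{549} \approx 34.328$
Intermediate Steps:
$t = 0$ ($t = \left(- \frac{1}{2}\right) 0 = 0$)
$J{\left(s \right)} = -9 + 9 \sqrt{s}$
$\frac{4301}{237} + \frac{1001}{J{\left(62 \right)}} = \frac{4301}{237} + \frac{1001}{-9 + 9 \sqrt{62}}$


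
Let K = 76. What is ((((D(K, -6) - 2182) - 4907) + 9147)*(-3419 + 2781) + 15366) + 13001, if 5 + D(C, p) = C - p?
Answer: -1333763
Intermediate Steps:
D(C, p) = -5 + C - p (D(C, p) = -5 + (C - p) = -5 + C - p)
((((D(K, -6) - 2182) - 4907) + 9147)*(-3419 + 2781) + 15366) + 13001 = (((((-5 + 76 - 1*(-6)) - 2182) - 4907) + 9147)*(-3419 + 2781) + 15366) + 13001 = (((((-5 + 76 + 6) - 2182) - 4907) + 9147)*(-638) + 15366) + 13001 = ((((77 - 2182) - 4907) + 9147)*(-638) + 15366) + 13001 = (((-2105 - 4907) + 9147)*(-638) + 15366) + 13001 = ((-7012 + 9147)*(-638) + 15366) + 13001 = (2135*(-638) + 15366) + 13001 = (-1362130 + 15366) + 13001 = -1346764 + 13001 = -1333763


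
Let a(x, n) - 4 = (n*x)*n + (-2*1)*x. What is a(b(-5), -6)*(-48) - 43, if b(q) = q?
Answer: 7925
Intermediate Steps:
a(x, n) = 4 - 2*x + x*n² (a(x, n) = 4 + ((n*x)*n + (-2*1)*x) = 4 + (x*n² - 2*x) = 4 + (-2*x + x*n²) = 4 - 2*x + x*n²)
a(b(-5), -6)*(-48) - 43 = (4 - 2*(-5) - 5*(-6)²)*(-48) - 43 = (4 + 10 - 5*36)*(-48) - 43 = (4 + 10 - 180)*(-48) - 43 = -166*(-48) - 43 = 7968 - 43 = 7925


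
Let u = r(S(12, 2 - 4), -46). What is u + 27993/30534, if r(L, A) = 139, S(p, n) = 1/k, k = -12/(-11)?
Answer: 203439/1454 ≈ 139.92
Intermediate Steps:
k = 12/11 (k = -12*(-1/11) = 12/11 ≈ 1.0909)
S(p, n) = 11/12 (S(p, n) = 1/(12/11) = 11/12)
u = 139
u + 27993/30534 = 139 + 27993/30534 = 139 + 27993*(1/30534) = 139 + 1333/1454 = 203439/1454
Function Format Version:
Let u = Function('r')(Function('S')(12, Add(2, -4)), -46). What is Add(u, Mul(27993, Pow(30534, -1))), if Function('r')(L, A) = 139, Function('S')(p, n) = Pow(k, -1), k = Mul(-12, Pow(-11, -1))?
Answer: Rational(203439, 1454) ≈ 139.92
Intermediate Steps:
k = Rational(12, 11) (k = Mul(-12, Rational(-1, 11)) = Rational(12, 11) ≈ 1.0909)
Function('S')(p, n) = Rational(11, 12) (Function('S')(p, n) = Pow(Rational(12, 11), -1) = Rational(11, 12))
u = 139
Add(u, Mul(27993, Pow(30534, -1))) = Add(139, Mul(27993, Pow(30534, -1))) = Add(139, Mul(27993, Rational(1, 30534))) = Add(139, Rational(1333, 1454)) = Rational(203439, 1454)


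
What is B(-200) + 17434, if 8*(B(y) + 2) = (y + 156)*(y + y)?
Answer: 19632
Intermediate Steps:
B(y) = -2 + y*(156 + y)/4 (B(y) = -2 + ((y + 156)*(y + y))/8 = -2 + ((156 + y)*(2*y))/8 = -2 + (2*y*(156 + y))/8 = -2 + y*(156 + y)/4)
B(-200) + 17434 = (-2 + 39*(-200) + (¼)*(-200)²) + 17434 = (-2 - 7800 + (¼)*40000) + 17434 = (-2 - 7800 + 10000) + 17434 = 2198 + 17434 = 19632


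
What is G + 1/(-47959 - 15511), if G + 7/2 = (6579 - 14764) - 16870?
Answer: -795231498/31735 ≈ -25059.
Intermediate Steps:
G = -50117/2 (G = -7/2 + ((6579 - 14764) - 16870) = -7/2 + (-8185 - 16870) = -7/2 - 25055 = -50117/2 ≈ -25059.)
G + 1/(-47959 - 15511) = -50117/2 + 1/(-47959 - 15511) = -50117/2 + 1/(-63470) = -50117/2 - 1/63470 = -795231498/31735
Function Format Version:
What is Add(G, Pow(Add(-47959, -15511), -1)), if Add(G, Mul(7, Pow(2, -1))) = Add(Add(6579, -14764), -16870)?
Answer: Rational(-795231498, 31735) ≈ -25059.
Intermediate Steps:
G = Rational(-50117, 2) (G = Add(Rational(-7, 2), Add(Add(6579, -14764), -16870)) = Add(Rational(-7, 2), Add(-8185, -16870)) = Add(Rational(-7, 2), -25055) = Rational(-50117, 2) ≈ -25059.)
Add(G, Pow(Add(-47959, -15511), -1)) = Add(Rational(-50117, 2), Pow(Add(-47959, -15511), -1)) = Add(Rational(-50117, 2), Pow(-63470, -1)) = Add(Rational(-50117, 2), Rational(-1, 63470)) = Rational(-795231498, 31735)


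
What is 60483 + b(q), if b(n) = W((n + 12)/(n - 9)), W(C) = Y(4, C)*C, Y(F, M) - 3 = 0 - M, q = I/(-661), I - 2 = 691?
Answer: 296453477753/4901796 ≈ 60479.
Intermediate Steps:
I = 693 (I = 2 + 691 = 693)
q = -693/661 (q = 693/(-661) = 693*(-1/661) = -693/661 ≈ -1.0484)
Y(F, M) = 3 - M (Y(F, M) = 3 + (0 - M) = 3 - M)
W(C) = C*(3 - C) (W(C) = (3 - C)*C = C*(3 - C))
b(n) = (3 - (12 + n)/(-9 + n))*(12 + n)/(-9 + n) (b(n) = ((n + 12)/(n - 9))*(3 - (n + 12)/(n - 9)) = ((12 + n)/(-9 + n))*(3 - (12 + n)/(-9 + n)) = (3 - (12 + n)/(-9 + n))*(12 + n)/(-9 + n))
60483 + b(q) = 60483 + (-39 + 2*(-693/661))*(12 - 693/661)/(-9 - 693/661)**2 = 60483 + (-39 - 1386/661)*(7239/661)/(-6642/661)**2 = 60483 + (436921/44116164)*(-27165/661)*(7239/661) = 60483 - 21849715/4901796 = 296453477753/4901796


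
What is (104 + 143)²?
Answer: 61009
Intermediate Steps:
(104 + 143)² = 247² = 61009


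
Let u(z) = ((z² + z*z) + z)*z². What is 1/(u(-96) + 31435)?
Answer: 1/169016011 ≈ 5.9166e-9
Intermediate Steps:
u(z) = z²*(z + 2*z²) (u(z) = ((z² + z²) + z)*z² = (2*z² + z)*z² = (z + 2*z²)*z² = z²*(z + 2*z²))
1/(u(-96) + 31435) = 1/((-96)³*(1 + 2*(-96)) + 31435) = 1/(-884736*(1 - 192) + 31435) = 1/(-884736*(-191) + 31435) = 1/(168984576 + 31435) = 1/169016011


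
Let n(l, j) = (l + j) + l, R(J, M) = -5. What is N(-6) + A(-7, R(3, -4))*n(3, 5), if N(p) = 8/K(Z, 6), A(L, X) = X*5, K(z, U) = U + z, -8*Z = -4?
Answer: -3559/13 ≈ -273.77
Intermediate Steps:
Z = ½ (Z = -⅛*(-4) = ½ ≈ 0.50000)
n(l, j) = j + 2*l (n(l, j) = (j + l) + l = j + 2*l)
A(L, X) = 5*X
N(p) = 16/13 (N(p) = 8/(6 + ½) = 8/(13/2) = 8*(2/13) = 16/13)
N(-6) + A(-7, R(3, -4))*n(3, 5) = 16/13 + (5*(-5))*(5 + 2*3) = 16/13 - 25*(5 + 6) = 16/13 - 25*11 = 16/13 - 275 = -3559/13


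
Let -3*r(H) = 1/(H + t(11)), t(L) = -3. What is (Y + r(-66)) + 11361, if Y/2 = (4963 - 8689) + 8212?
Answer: 4208932/207 ≈ 20333.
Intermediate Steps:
r(H) = -1/(3*(-3 + H)) (r(H) = -1/(3*(H - 3)) = -1/(3*(-3 + H)))
Y = 8972 (Y = 2*((4963 - 8689) + 8212) = 2*(-3726 + 8212) = 2*4486 = 8972)
(Y + r(-66)) + 11361 = (8972 - 1/(-9 + 3*(-66))) + 11361 = (8972 - 1/(-9 - 198)) + 11361 = (8972 - 1/(-207)) + 11361 = (8972 - 1*(-1/207)) + 11361 = (8972 + 1/207) + 11361 = 1857205/207 + 11361 = 4208932/207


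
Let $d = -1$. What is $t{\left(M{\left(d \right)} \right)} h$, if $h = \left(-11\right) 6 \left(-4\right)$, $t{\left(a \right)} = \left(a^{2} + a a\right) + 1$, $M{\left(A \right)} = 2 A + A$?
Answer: $5016$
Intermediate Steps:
$M{\left(A \right)} = 3 A$
$t{\left(a \right)} = 1 + 2 a^{2}$ ($t{\left(a \right)} = \left(a^{2} + a^{2}\right) + 1 = 2 a^{2} + 1 = 1 + 2 a^{2}$)
$h = 264$ ($h = \left(-66\right) \left(-4\right) = 264$)
$t{\left(M{\left(d \right)} \right)} h = \left(1 + 2 \left(3 \left(-1\right)\right)^{2}\right) 264 = \left(1 + 2 \left(-3\right)^{2}\right) 264 = \left(1 + 2 \cdot 9\right) 264 = \left(1 + 18\right) 264 = 19 \cdot 264 = 5016$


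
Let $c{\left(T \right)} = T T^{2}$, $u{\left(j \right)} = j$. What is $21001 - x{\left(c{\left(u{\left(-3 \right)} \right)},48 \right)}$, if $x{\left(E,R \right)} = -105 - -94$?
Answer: $21012$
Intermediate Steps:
$c{\left(T \right)} = T^{3}$
$x{\left(E,R \right)} = -11$ ($x{\left(E,R \right)} = -105 + 94 = -11$)
$21001 - x{\left(c{\left(u{\left(-3 \right)} \right)},48 \right)} = 21001 - -11 = 21001 + 11 = 21012$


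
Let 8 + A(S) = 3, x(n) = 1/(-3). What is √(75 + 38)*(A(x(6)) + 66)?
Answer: 61*√113 ≈ 648.44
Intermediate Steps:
x(n) = -⅓
A(S) = -5 (A(S) = -8 + 3 = -5)
√(75 + 38)*(A(x(6)) + 66) = √(75 + 38)*(-5 + 66) = √113*61 = 61*√113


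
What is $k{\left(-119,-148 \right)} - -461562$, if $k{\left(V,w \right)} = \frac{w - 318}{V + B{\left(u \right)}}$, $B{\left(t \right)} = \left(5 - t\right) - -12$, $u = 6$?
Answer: $\frac{24924581}{54} \approx 4.6157 \cdot 10^{5}$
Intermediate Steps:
$B{\left(t \right)} = 17 - t$ ($B{\left(t \right)} = \left(5 - t\right) + 12 = 17 - t$)
$k{\left(V,w \right)} = \frac{-318 + w}{11 + V}$ ($k{\left(V,w \right)} = \frac{w - 318}{V + \left(17 - 6\right)} = \frac{-318 + w}{V + \left(17 - 6\right)} = \frac{-318 + w}{V + 11} = \frac{-318 + w}{11 + V}$)
$k{\left(-119,-148 \right)} - -461562 = \frac{-318 - 148}{11 - 119} - -461562 = \frac{1}{-108} \left(-466\right) + 461562 = \left(- \frac{1}{108}\right) \left(-466\right) + 461562 = \frac{233}{54} + 461562 = \frac{24924581}{54}$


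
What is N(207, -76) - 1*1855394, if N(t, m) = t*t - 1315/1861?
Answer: -3373147560/1861 ≈ -1.8125e+6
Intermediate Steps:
N(t, m) = -1315/1861 + t² (N(t, m) = t² - 1315*1/1861 = t² - 1315/1861 = -1315/1861 + t²)
N(207, -76) - 1*1855394 = (-1315/1861 + 207²) - 1*1855394 = (-1315/1861 + 42849) - 1855394 = 79740674/1861 - 1855394 = -3373147560/1861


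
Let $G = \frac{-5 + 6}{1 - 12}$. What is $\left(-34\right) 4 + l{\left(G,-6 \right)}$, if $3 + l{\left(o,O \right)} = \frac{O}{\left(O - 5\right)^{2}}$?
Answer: $- \frac{16825}{121} \approx -139.05$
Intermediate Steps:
$G = - \frac{1}{11}$ ($G = 1 \frac{1}{1 - 12} = 1 \frac{1}{-11} = 1 \left(- \frac{1}{11}\right) = - \frac{1}{11} \approx -0.090909$)
$l{\left(o,O \right)} = -3 + \frac{O}{\left(-5 + O\right)^{2}}$ ($l{\left(o,O \right)} = -3 + \frac{O}{\left(O - 5\right)^{2}} = -3 + \frac{O}{\left(-5 + O\right)^{2}}$)
$\left(-34\right) 4 + l{\left(G,-6 \right)} = \left(-34\right) 4 - \left(3 + \frac{6}{\left(-5 - 6\right)^{2}}\right) = -136 - \left(3 + \frac{6}{121}\right) = -136 - \frac{369}{121} = - \frac{16825}{121}$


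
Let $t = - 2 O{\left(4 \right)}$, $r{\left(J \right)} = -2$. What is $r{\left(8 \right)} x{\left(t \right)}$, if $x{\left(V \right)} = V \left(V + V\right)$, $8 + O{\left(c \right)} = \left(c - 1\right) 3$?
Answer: $-16$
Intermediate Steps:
$O{\left(c \right)} = -11 + 3 c$ ($O{\left(c \right)} = -8 + \left(c - 1\right) 3 = -8 + \left(-1 + c\right) 3 = -8 + \left(-3 + 3 c\right) = -11 + 3 c$)
$t = -2$ ($t = - 2 \left(-11 + 3 \cdot 4\right) = - 2 \left(-11 + 12\right) = \left(-2\right) 1 = -2$)
$x{\left(V \right)} = 2 V^{2}$ ($x{\left(V \right)} = V 2 V = 2 V^{2}$)
$r{\left(8 \right)} x{\left(t \right)} = - 2 \cdot 2 \left(-2\right)^{2} = - 2 \cdot 2 \cdot 4 = \left(-2\right) 8 = -16$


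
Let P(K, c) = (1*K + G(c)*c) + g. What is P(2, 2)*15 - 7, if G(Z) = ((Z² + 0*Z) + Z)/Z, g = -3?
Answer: 68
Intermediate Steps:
G(Z) = (Z + Z²)/Z (G(Z) = ((Z² + 0) + Z)/Z = (Z² + Z)/Z = (Z + Z²)/Z)
P(K, c) = -3 + K + c*(1 + c) (P(K, c) = (1*K + (1 + c)*c) - 3 = (K + c*(1 + c)) - 3 = -3 + K + c*(1 + c))
P(2, 2)*15 - 7 = (-3 + 2 + 2*(1 + 2))*15 - 7 = (-3 + 2 + 2*3)*15 - 7 = (-3 + 2 + 6)*15 - 7 = 5*15 - 7 = 75 - 7 = 68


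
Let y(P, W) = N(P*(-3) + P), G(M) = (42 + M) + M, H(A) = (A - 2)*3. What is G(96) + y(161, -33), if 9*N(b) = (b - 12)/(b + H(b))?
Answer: 1362749/5823 ≈ 234.03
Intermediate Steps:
H(A) = -6 + 3*A (H(A) = (-2 + A)*3 = -6 + 3*A)
N(b) = (-12 + b)/(9*(-6 + 4*b)) (N(b) = ((b - 12)/(b + (-6 + 3*b)))/9 = ((-12 + b)/(-6 + 4*b))/9 = (-12 + b)/(9*(-6 + 4*b)))
G(M) = 42 + 2*M
y(P, W) = (-12 - 2*P)/(18*(-3 - 4*P)) (y(P, W) = (-12 + (P*(-3) + P))/(18*(-3 + 2*(P*(-3) + P))) = (-12 + (-3*P + P))/(18*(-3 + 2*(-3*P + P))) = (-12 - 2*P)/(18*(-3 + 2*(-2*P))) = (-12 - 2*P)/(18*(-3 - 4*P)))
G(96) + y(161, -33) = (42 + 2*96) + (6 + 161)/(9*(3 + 4*161)) = (42 + 192) + (⅑)*167/(3 + 644) = 234 + (⅑)*167/647 = 234 + (⅑)*(1/647)*167 = 234 + 167/5823 = 1362749/5823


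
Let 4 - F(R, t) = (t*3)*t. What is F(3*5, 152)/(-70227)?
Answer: 69308/70227 ≈ 0.98691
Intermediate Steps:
F(R, t) = 4 - 3*t**2 (F(R, t) = 4 - t*3*t = 4 - 3*t*t = 4 - 3*t**2)
F(3*5, 152)/(-70227) = (4 - 3*152**2)/(-70227) = (4 - 3*23104)*(-1/70227) = (4 - 69312)*(-1/70227) = -69308*(-1/70227) = 69308/70227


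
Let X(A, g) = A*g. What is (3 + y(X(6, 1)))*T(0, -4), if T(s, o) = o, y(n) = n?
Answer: -36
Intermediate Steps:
(3 + y(X(6, 1)))*T(0, -4) = (3 + 6*1)*(-4) = (3 + 6)*(-4) = 9*(-4) = -36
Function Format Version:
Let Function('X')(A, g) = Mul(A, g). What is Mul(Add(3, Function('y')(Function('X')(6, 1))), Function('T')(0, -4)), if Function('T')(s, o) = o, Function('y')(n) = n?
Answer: -36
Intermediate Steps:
Mul(Add(3, Function('y')(Function('X')(6, 1))), Function('T')(0, -4)) = Mul(Add(3, Mul(6, 1)), -4) = Mul(Add(3, 6), -4) = Mul(9, -4) = -36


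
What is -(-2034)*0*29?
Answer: 0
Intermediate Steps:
-(-2034)*0*29 = -(-2034)*0 = -2034*0 = 0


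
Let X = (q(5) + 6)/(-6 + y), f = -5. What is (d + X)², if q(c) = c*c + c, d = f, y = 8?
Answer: 169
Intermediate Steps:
d = -5
q(c) = c + c² (q(c) = c² + c = c + c²)
X = 18 (X = (5*(1 + 5) + 6)/(-6 + 8) = (5*6 + 6)/2 = (30 + 6)*(½) = 36*(½) = 18)
(d + X)² = (-5 + 18)² = 13² = 169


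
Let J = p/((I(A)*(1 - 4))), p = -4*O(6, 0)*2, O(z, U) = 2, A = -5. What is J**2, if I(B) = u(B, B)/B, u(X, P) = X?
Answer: 256/9 ≈ 28.444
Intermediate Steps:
I(B) = 1 (I(B) = B/B = 1)
p = -16 (p = -4*2*2 = -8*2 = -16)
J = 16/3 (J = -16/(1 - 4) = -16/(1*(-3)) = -16/(-3) = -16*(-1/3) = 16/3 ≈ 5.3333)
J**2 = (16/3)**2 = 256/9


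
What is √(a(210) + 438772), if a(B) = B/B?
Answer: √438773 ≈ 662.40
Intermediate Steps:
a(B) = 1
√(a(210) + 438772) = √(1 + 438772) = √438773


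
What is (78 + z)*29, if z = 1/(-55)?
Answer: 124381/55 ≈ 2261.5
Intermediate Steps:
z = -1/55 ≈ -0.018182
(78 + z)*29 = (78 - 1/55)*29 = (4289/55)*29 = 124381/55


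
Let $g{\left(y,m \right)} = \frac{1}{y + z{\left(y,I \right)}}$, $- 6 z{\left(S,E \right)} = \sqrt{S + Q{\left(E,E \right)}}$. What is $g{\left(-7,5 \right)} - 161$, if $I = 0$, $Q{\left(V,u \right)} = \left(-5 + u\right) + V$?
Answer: $\frac{- 161 \sqrt{3} + 3384 i}{\sqrt{3} - 21 i} \approx -161.14 + 0.011703 i$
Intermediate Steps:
$Q{\left(V,u \right)} = -5 + V + u$
$z{\left(S,E \right)} = - \frac{\sqrt{-5 + S + 2 E}}{6}$ ($z{\left(S,E \right)} = - \frac{\sqrt{S + \left(-5 + E + E\right)}}{6} = - \frac{\sqrt{S + \left(-5 + 2 E\right)}}{6} = - \frac{\sqrt{-5 + S + 2 E}}{6}$)
$g{\left(y,m \right)} = \frac{1}{y - \frac{\sqrt{-5 + y}}{6}}$ ($g{\left(y,m \right)} = \frac{1}{y - \frac{\sqrt{-5 + y + 2 \cdot 0}}{6}} = \frac{1}{y - \frac{\sqrt{-5 + y + 0}}{6}} = \frac{1}{y - \frac{\sqrt{-5 + y}}{6}}$)
$g{\left(-7,5 \right)} - 161 = \frac{6}{- \sqrt{-5 - 7} + 6 \left(-7\right)} - 161 = \frac{6}{- \sqrt{-12} - 42} - 161 = \frac{6}{- 2 i \sqrt{3} - 42} - 161 = \frac{6}{-42 - 2 i \sqrt{3}} - 161 = -161 + \frac{6}{-42 - 2 i \sqrt{3}}$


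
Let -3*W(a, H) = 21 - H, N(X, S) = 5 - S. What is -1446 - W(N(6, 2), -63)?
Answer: -1418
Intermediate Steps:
W(a, H) = -7 + H/3 (W(a, H) = -(21 - H)/3 = -7 + H/3)
-1446 - W(N(6, 2), -63) = -1446 - (-7 + (⅓)*(-63)) = -1446 - (-7 - 21) = -1446 - 1*(-28) = -1446 + 28 = -1418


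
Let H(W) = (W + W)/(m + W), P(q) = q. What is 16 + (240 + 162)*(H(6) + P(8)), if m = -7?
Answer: -1592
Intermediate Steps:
H(W) = 2*W/(-7 + W) (H(W) = (W + W)/(-7 + W) = (2*W)/(-7 + W) = 2*W/(-7 + W))
16 + (240 + 162)*(H(6) + P(8)) = 16 + (240 + 162)*(2*6/(-7 + 6) + 8) = 16 + 402*(2*6/(-1) + 8) = 16 + 402*(2*6*(-1) + 8) = 16 + 402*(-12 + 8) = 16 + 402*(-4) = 16 - 1608 = -1592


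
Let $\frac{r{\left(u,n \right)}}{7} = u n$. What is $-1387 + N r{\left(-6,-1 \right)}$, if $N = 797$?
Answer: $32087$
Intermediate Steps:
$r{\left(u,n \right)} = 7 n u$ ($r{\left(u,n \right)} = 7 u n = 7 n u$)
$-1387 + N r{\left(-6,-1 \right)} = -1387 + 797 \cdot 7 \left(-1\right) \left(-6\right) = -1387 + 797 \cdot 42 = -1387 + 33474 = 32087$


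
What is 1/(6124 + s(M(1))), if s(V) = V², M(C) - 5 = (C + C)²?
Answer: 1/6205 ≈ 0.00016116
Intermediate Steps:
M(C) = 5 + 4*C² (M(C) = 5 + (C + C)² = 5 + (2*C)² = 5 + 4*C²)
1/(6124 + s(M(1))) = 1/(6124 + (5 + 4*1²)²) = 1/(6124 + (5 + 4*1)²) = 1/(6124 + (5 + 4)²) = 1/(6124 + 9²) = 1/(6124 + 81) = 1/6205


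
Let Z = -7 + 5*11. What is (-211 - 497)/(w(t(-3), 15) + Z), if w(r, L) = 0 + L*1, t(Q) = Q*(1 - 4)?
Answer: -236/21 ≈ -11.238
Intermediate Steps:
Z = 48 (Z = -7 + 55 = 48)
t(Q) = -3*Q (t(Q) = Q*(-3) = -3*Q)
w(r, L) = L (w(r, L) = 0 + L = L)
(-211 - 497)/(w(t(-3), 15) + Z) = (-211 - 497)/(15 + 48) = -708/63 = -708*1/63 = -236/21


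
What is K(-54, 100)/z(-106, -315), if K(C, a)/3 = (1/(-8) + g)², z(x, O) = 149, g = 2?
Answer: 675/9536 ≈ 0.070784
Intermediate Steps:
K(C, a) = 675/64 (K(C, a) = 3*(1/(-8) + 2)² = 3*(-⅛ + 2)² = 3*(15/8)² = 3*(225/64) = 675/64)
K(-54, 100)/z(-106, -315) = (675/64)/149 = (675/64)*(1/149) = 675/9536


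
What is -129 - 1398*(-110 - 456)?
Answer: 791139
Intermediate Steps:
-129 - 1398*(-110 - 456) = -129 - 1398*(-566) = -129 + 791268 = 791139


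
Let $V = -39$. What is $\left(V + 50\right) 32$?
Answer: $352$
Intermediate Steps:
$\left(V + 50\right) 32 = \left(-39 + 50\right) 32 = 11 \cdot 32 = 352$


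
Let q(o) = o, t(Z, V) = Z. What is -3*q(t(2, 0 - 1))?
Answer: -6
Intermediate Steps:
-3*q(t(2, 0 - 1)) = -3*2 = -6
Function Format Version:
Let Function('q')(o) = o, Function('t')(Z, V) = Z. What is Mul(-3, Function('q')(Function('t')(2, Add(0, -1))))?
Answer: -6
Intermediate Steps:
Mul(-3, Function('q')(Function('t')(2, Add(0, -1)))) = Mul(-3, 2) = -6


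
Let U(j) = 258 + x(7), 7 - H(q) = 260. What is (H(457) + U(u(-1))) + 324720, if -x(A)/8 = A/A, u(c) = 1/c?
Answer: 324717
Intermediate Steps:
x(A) = -8 (x(A) = -8*A/A = -8*1 = -8)
H(q) = -253 (H(q) = 7 - 1*260 = 7 - 260 = -253)
U(j) = 250 (U(j) = 258 - 8 = 250)
(H(457) + U(u(-1))) + 324720 = (-253 + 250) + 324720 = -3 + 324720 = 324717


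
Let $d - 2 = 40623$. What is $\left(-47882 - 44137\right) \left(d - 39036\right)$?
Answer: $-146218191$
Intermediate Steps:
$d = 40625$ ($d = 2 + 40623 = 40625$)
$\left(-47882 - 44137\right) \left(d - 39036\right) = \left(-47882 - 44137\right) \left(40625 - 39036\right) = \left(-92019\right) 1589 = -146218191$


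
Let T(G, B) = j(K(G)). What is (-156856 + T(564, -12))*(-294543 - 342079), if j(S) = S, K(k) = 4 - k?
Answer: 100214488752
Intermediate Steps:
T(G, B) = 4 - G
(-156856 + T(564, -12))*(-294543 - 342079) = (-156856 + (4 - 1*564))*(-294543 - 342079) = (-156856 + (4 - 564))*(-636622) = (-156856 - 560)*(-636622) = -157416*(-636622) = 100214488752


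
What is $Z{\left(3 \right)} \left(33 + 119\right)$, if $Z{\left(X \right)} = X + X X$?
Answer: $1824$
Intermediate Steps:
$Z{\left(X \right)} = X + X^{2}$
$Z{\left(3 \right)} \left(33 + 119\right) = 3 \left(1 + 3\right) \left(33 + 119\right) = 3 \cdot 4 \cdot 152 = 12 \cdot 152 = 1824$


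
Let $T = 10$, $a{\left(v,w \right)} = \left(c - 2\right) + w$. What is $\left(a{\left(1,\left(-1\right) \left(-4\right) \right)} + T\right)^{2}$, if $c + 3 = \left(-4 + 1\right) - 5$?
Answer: $1$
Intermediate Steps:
$c = -11$ ($c = -3 + \left(\left(-4 + 1\right) - 5\right) = -3 - 8 = -11$)
$a{\left(v,w \right)} = -13 + w$ ($a{\left(v,w \right)} = \left(-11 - 2\right) + w = -13 + w$)
$\left(a{\left(1,\left(-1\right) \left(-4\right) \right)} + T\right)^{2} = \left(\left(-13 - -4\right) + 10\right)^{2} = \left(\left(-13 + 4\right) + 10\right)^{2} = \left(-9 + 10\right)^{2} = 1^{2} = 1$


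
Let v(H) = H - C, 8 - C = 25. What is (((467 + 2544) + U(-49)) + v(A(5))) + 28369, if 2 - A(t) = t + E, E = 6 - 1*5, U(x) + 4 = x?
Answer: 31340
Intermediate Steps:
C = -17 (C = 8 - 1*25 = 8 - 25 = -17)
U(x) = -4 + x
E = 1 (E = 6 - 5 = 1)
A(t) = 1 - t (A(t) = 2 - (t + 1) = 2 - (1 + t) = 2 + (-1 - t) = 1 - t)
v(H) = 17 + H (v(H) = H - 1*(-17) = H + 17 = 17 + H)
(((467 + 2544) + U(-49)) + v(A(5))) + 28369 = (((467 + 2544) + (-4 - 49)) + (17 + (1 - 1*5))) + 28369 = ((3011 - 53) + (17 + (1 - 5))) + 28369 = (2958 + (17 - 4)) + 28369 = (2958 + 13) + 28369 = 2971 + 28369 = 31340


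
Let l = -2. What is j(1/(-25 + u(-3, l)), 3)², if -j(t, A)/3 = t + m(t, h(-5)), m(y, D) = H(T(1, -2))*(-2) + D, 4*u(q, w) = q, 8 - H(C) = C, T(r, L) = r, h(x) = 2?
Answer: 13838400/10609 ≈ 1304.4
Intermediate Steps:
H(C) = 8 - C
u(q, w) = q/4
m(y, D) = -14 + D (m(y, D) = (8 - 1*1)*(-2) + D = (8 - 1)*(-2) + D = 7*(-2) + D = -14 + D)
j(t, A) = 36 - 3*t (j(t, A) = -3*(t + (-14 + 2)) = -3*(t - 12) = -3*(-12 + t) = 36 - 3*t)
j(1/(-25 + u(-3, l)), 3)² = (36 - 3/(-25 + (¼)*(-3)))² = (36 - 3/(-25 - ¾))² = (36 - 3/(-103/4))² = (36 - 3*(-4/103))² = (36 + 12/103)² = (3720/103)² = 13838400/10609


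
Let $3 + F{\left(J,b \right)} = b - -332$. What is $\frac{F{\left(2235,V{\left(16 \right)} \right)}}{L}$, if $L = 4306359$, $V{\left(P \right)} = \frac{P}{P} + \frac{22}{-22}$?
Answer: $\frac{329}{4306359} \approx 7.6399 \cdot 10^{-5}$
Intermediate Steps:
$V{\left(P \right)} = 0$ ($V{\left(P \right)} = 1 + 22 \left(- \frac{1}{22}\right) = 1 - 1 = 0$)
$F{\left(J,b \right)} = 329 + b$ ($F{\left(J,b \right)} = -3 + \left(b - -332\right) = -3 + \left(b + 332\right) = -3 + \left(332 + b\right) = 329 + b$)
$\frac{F{\left(2235,V{\left(16 \right)} \right)}}{L} = \frac{329 + 0}{4306359} = 329 \cdot \frac{1}{4306359} = \frac{329}{4306359}$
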